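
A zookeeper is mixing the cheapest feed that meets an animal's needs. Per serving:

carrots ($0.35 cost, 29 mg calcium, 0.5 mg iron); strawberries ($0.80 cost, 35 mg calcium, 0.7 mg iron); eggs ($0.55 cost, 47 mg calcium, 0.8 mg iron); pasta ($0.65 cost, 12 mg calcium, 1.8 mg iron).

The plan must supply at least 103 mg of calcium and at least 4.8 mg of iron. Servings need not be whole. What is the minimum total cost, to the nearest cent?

The cheapest plan sits at a corner of the feasible region — with two constraints it uses at most two foods.
carrots only: max(103/29, 4.8/0.5) = 9.6 servings → $3.36.
strawberries only: max(103/35, 4.8/0.7) = 6.857 servings → $5.49.
eggs only: max(103/47, 4.8/0.8) = 6 servings → $3.30.
pasta only: max(103/12, 4.8/1.8) = 8.583 servings → $5.58.
carrots + strawberries: the both-tight solution has a negative serving — not a feasible corner.
carrots + eggs: the both-tight solution has a negative serving — not a feasible corner.
carrots + pasta with both tight: 2.766 servings and 1.898 servings → $2.20.
strawberries + eggs: the both-tight solution has a negative serving — not a feasible corner.
strawberries + pasta with both tight: 2.341 servings and 1.756 servings → $3.01.
eggs + pasta with both tight: 1.704 servings and 1.909 servings → $2.18.
So the least-cost plan costs $2.18.

$2.18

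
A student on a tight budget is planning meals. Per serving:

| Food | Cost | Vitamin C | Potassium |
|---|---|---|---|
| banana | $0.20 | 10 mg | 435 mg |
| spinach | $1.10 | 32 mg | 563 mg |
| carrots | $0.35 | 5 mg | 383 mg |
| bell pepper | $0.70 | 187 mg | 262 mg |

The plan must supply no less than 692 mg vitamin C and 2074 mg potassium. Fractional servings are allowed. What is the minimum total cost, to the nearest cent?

Two binding constraints pin down two serving amounts, so the optimal mix uses at most two foods. The candidates are each food alone (scaled to the tighter of vitamin C/potassium) and each pair with both constraints tight.
banana only: max(692/10, 2074/435) = 69.2 servings → $13.84.
spinach only: max(692/32, 2074/563) = 21.62 servings → $23.79.
carrots only: max(692/5, 2074/383) = 138.4 servings → $48.44.
bell pepper only: max(692/187, 2074/262) = 7.916 servings → $5.54.
banana + spinach: the both-tight solution has a negative serving — not a feasible corner.
banana + carrots: intersection lies outside the first quadrant.
banana + bell pepper with both tight: 2.623 servings and 3.56 servings → $3.02.
spinach + carrots: the both-tight solution has a negative serving — not a feasible corner.
spinach + bell pepper with both tight: 2.131 servings and 3.336 servings → $4.68.
carrots + bell pepper with both tight: 2.937 servings and 3.622 servings → $3.56.
Cheapest feasible corner: $3.02.

$3.02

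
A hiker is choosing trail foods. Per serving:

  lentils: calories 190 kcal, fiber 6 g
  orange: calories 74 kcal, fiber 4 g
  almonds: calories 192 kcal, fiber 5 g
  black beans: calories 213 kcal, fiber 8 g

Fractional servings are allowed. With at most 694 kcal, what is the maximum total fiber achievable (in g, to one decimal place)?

37.5 g

Fiber per kcal: orange 0.05405, black beans 0.03756, lentils 0.03158, almonds 0.02604.
With no serving limits, spend the whole calories allowance on orange: 694 kcal / 74 kcal × 4 g = 37.5 g.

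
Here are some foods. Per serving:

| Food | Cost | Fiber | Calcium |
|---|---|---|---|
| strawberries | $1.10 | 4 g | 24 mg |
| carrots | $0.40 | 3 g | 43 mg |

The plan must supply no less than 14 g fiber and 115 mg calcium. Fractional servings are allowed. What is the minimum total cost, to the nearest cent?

Minimising a linear cost over {fiber ≥ 14, calcium ≥ 115, servings ≥ 0} — the optimum is at a vertex, using one or two foods.
strawberries only: max(14/4, 115/24) = 4.792 servings → $5.27.
carrots only: max(14/3, 115/43) = 4.667 servings → $1.87.
strawberries + carrots with both tight: 2.57 servings and 1.24 servings → $3.32.
Cheapest feasible corner: $1.87.

$1.87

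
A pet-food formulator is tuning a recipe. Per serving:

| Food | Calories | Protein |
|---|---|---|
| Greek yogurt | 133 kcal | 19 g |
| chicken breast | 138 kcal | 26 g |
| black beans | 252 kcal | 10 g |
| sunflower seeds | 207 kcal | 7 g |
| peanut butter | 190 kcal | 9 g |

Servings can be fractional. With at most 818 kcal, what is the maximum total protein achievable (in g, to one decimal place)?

Protein per kcal: chicken breast 0.1884, Greek yogurt 0.1429, peanut butter 0.04737, black beans 0.03968, sunflower seeds 0.03382.
With no serving limits, spend the whole calories allowance on chicken breast: 818 kcal / 138 kcal × 26 g = 154.1 g.

154.1 g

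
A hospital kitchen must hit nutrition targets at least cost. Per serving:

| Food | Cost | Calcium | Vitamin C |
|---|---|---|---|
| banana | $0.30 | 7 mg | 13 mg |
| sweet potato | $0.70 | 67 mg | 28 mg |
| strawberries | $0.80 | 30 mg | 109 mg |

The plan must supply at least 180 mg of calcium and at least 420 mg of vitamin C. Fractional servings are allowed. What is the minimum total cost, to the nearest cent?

An LP optimum is at a vertex; with two nutrient constraints at most two foods are used. Check each candidate.
banana only: max(180/7, 420/13) = 32.31 servings → $9.69.
sweet potato only: max(180/67, 420/28) = 15 servings → $10.50.
strawberries only: max(180/30, 420/109) = 6 servings → $4.80.
banana + sweet potato: the both-tight solution has a negative serving — not a feasible corner.
banana + strawberries with both tight: 18.82 servings and 1.609 servings → $6.93.
sweet potato + strawberries with both tight: 1.086 servings and 3.574 servings → $3.62.
The minimum over all feasible corners is $3.62.

$3.62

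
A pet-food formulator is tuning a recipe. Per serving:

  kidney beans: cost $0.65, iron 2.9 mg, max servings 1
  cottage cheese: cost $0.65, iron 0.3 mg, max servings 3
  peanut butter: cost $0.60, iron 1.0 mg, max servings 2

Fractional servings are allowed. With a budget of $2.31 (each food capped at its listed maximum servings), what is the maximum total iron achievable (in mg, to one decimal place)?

5.1 mg

Iron per dollar: kidney beans 4.462, peanut butter 1.667, cottage cheese 0.4615.
Take 1 serving of kidney beans: spends $0.65, +2.9 mg iron (running total 2.9 mg).
Take 2 servings of peanut butter: spends $1.20, +2.0 mg iron (running total 4.9 mg).
Take 0.7077 servings of cottage cheese: spends $0.46, +0.2 mg iron (running total 5.1 mg).
Filling greedily by iron-per-dollar is optimal for one linear limit, giving 5.1 mg.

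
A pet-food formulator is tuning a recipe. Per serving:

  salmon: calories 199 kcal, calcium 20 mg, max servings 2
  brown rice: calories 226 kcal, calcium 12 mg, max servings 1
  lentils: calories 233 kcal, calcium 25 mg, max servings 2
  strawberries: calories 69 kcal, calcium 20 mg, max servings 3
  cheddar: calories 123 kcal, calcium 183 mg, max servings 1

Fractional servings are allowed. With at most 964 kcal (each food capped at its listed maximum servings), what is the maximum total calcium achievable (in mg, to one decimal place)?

Calcium per kcal: cheddar 1.488, strawberries 0.2899, lentils 0.1073, salmon 0.1005, brown rice 0.0531.
Take 1 serving of cheddar: uses 123 kcal, +183.0 mg calcium (running total 183.0 mg).
Take 3 servings of strawberries: uses 207 kcal, +60.0 mg calcium (running total 243.0 mg).
Take 2 servings of lentils: uses 466 kcal, +50.0 mg calcium (running total 293.0 mg).
Take 0.8442 servings of salmon: uses 168 kcal, +16.9 mg calcium (running total 309.9 mg).
Greedy by best ratio exhausts the calories allowance optimally: 309.9 mg.

309.9 mg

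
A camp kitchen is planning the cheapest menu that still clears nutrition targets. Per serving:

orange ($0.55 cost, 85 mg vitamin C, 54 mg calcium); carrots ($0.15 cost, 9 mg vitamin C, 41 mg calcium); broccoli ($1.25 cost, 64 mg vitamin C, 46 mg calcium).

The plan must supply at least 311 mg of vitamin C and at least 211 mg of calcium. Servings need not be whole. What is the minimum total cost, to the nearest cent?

$2.05

Compare the cost at each extreme point of the feasible region.
orange only: max(311/85, 211/54) = 3.907 servings → $2.15.
carrots only: max(311/9, 211/41) = 34.56 servings → $5.18.
broccoli only: max(311/64, 211/46) = 4.859 servings → $6.07.
orange + carrots with both tight: 3.619 servings and 0.3805 servings → $2.05.
orange + broccoli with both tight: 1.767 servings and 2.513 servings → $4.11.
carrots + broccoli with both targets exact would need a negative amount; discard.
Cheapest feasible corner: $2.05.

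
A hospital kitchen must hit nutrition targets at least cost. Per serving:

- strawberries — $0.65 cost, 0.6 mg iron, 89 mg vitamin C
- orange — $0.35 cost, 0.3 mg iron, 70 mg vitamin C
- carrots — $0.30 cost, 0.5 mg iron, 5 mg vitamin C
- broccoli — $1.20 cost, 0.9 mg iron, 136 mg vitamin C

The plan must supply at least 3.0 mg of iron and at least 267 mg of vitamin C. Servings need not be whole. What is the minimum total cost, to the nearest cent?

$2.40

Minimising a linear cost over {iron ≥ 3.0, vitamin C ≥ 267, servings ≥ 0} — the optimum is at a vertex, using one or two foods.
strawberries only: max(3.0/0.6, 267/89) = 5 servings → $3.25.
orange only: max(3.0/0.3, 267/70) = 10 servings → $3.50.
carrots only: max(3.0/0.5, 267/5) = 53.4 servings → $16.02.
broccoli only: max(3.0/0.9, 267/136) = 3.333 servings → $4.00.
strawberries + orange with both targets exact would need a negative amount; discard.
strawberries + carrots with both tight: 2.855 servings and 2.573 servings → $2.63.
strawberries + broccoli with both targets exact would need a negative amount; discard.
orange + carrots with both tight: 3.537 servings and 3.878 servings → $2.40.
orange + broccoli: the both-tight solution has a negative serving — not a feasible corner.
carrots + broccoli with both tight: 2.641 servings and 1.866 servings → $3.03.
So the least-cost plan costs $2.40.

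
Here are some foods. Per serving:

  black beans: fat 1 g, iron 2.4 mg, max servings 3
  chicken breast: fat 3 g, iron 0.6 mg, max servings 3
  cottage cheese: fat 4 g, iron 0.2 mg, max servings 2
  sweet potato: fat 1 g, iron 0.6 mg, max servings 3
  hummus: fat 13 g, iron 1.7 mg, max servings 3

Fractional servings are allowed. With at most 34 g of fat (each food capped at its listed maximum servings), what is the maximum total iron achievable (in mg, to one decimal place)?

Iron per g fat: black beans 2.4, sweet potato 0.6, chicken breast 0.2, hummus 0.1308, cottage cheese 0.05.
Take 3 servings of black beans: uses 3 g fat, +7.2 mg iron (running total 7.2 mg).
Take 3 servings of sweet potato: uses 3 g fat, +1.8 mg iron (running total 9.0 mg).
Take 3 servings of chicken breast: uses 9 g fat, +1.8 mg iron (running total 10.8 mg).
Take 1.462 servings of hummus: uses 19 g fat, +2.5 mg iron (running total 13.3 mg).
Filling greedily by iron-per-g fat is optimal for one linear limit, giving 13.3 mg.

13.3 mg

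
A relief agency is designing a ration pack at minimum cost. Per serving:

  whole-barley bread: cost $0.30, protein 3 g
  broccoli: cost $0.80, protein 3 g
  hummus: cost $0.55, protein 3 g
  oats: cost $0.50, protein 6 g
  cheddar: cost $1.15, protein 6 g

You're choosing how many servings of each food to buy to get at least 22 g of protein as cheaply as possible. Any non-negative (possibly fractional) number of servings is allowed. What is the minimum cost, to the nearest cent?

$1.83

Cost per g of protein: oats $0.0833, whole-barley bread $0.1000, hummus $0.1833, cheddar $0.1917, broccoli $0.2667.
With no serving limits, use only oats: 22 g / 6 g = 3.667 servings × $0.50 = $1.83.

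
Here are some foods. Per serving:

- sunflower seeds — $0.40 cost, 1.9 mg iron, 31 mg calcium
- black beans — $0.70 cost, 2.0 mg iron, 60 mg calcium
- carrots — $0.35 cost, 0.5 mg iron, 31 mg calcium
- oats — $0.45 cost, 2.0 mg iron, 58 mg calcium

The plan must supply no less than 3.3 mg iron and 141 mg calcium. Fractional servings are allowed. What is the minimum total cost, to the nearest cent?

Compare the cost at each extreme point of the feasible region.
sunflower seeds only: max(3.3/1.9, 141/31) = 4.548 servings → $1.82.
black beans only: max(3.3/2.0, 141/60) = 2.35 servings → $1.65.
carrots only: max(3.3/0.5, 141/31) = 6.6 servings → $2.31.
oats only: max(3.3/2.0, 141/58) = 2.431 servings → $1.09.
sunflower seeds + black beans: the both-tight solution has a negative serving — not a feasible corner.
sunflower seeds + carrots with both tight: 0.7327 servings and 3.816 servings → $1.63.
sunflower seeds + oats with both targets exact would need a negative amount; discard.
black beans + carrots with both tight: 0.9938 servings and 2.625 servings → $1.61.
black beans + oats with both targets exact would need a negative amount; discard.
carrots + oats with both tight: 2.745 servings and 0.9636 servings → $1.39.
Cheapest feasible corner: $1.09.

$1.09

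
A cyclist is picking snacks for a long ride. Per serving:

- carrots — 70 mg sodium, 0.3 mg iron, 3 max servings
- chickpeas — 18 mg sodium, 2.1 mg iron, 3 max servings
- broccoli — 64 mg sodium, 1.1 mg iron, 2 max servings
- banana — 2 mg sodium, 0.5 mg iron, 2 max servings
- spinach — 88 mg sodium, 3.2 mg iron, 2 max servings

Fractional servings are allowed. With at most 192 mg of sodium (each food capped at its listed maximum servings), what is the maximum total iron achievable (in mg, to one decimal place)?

Iron per mg sodium: banana 0.25, chickpeas 0.1167, spinach 0.03636, broccoli 0.01719, carrots 0.004286.
Take 2 servings of banana: uses 4 mg sodium, +1.0 mg iron (running total 1.0 mg).
Take 3 servings of chickpeas: uses 54 mg sodium, +6.3 mg iron (running total 7.3 mg).
Take 1.523 servings of spinach: uses 134 mg sodium, +4.9 mg iron (running total 12.2 mg).
Greedy by best ratio exhausts the sodium allowance optimally: 12.2 mg.

12.2 mg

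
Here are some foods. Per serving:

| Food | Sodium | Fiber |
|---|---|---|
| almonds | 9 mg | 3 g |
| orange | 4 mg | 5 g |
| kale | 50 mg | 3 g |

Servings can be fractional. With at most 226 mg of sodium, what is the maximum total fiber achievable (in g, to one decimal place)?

Fiber per mg sodium: orange 1.25, almonds 0.3333, kale 0.06.
With no serving limits, spend the whole sodium allowance on orange: 226 mg / 4 mg × 5 g = 282.5 g.

282.5 g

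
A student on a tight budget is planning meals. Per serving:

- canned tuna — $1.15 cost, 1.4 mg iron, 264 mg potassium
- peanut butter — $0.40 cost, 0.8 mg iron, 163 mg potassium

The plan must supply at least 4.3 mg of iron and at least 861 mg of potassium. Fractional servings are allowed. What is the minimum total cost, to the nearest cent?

Check every corner: each single food scaled to meet both minima, and each pair solved so both constraints bind.
canned tuna only: max(4.3/1.4, 861/264) = 3.261 servings → $3.75.
peanut butter only: max(4.3/0.8, 861/163) = 5.375 servings → $2.15.
canned tuna + peanut butter with both tight: 0.7118 servings and 4.129 servings → $2.47.
So the least-cost plan costs $2.15.

$2.15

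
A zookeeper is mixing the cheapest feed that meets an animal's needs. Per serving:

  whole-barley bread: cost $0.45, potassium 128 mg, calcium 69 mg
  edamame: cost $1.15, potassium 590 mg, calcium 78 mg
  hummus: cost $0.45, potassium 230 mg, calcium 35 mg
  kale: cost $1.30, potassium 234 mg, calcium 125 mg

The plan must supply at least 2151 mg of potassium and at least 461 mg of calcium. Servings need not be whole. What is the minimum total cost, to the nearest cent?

$4.75

A basic optimal solution has at most two foods positive. Try each food alone and each pair with both targets met exactly.
whole-barley bread only: max(2151/128, 461/69) = 16.8 servings → $7.56.
edamame only: max(2151/590, 461/78) = 5.91 servings → $6.80.
hummus only: max(2151/230, 461/35) = 13.17 servings → $5.93.
kale only: max(2151/234, 461/125) = 9.192 servings → $11.95.
whole-barley bread + edamame with both tight: 3.392 servings and 2.91 servings → $4.87.
whole-barley bread + hummus with both tight: 2.699 servings and 7.85 servings → $4.75.
whole-barley bread + kale: intersection lies outside the first quadrant.
edamame + hummus: intersection lies outside the first quadrant.
edamame + kale with both tight: 2.901 servings and 1.878 servings → $5.78.
hummus + kale with both tight: 7.831 servings and 1.495 servings → $5.47.
Cheapest feasible corner: $4.75.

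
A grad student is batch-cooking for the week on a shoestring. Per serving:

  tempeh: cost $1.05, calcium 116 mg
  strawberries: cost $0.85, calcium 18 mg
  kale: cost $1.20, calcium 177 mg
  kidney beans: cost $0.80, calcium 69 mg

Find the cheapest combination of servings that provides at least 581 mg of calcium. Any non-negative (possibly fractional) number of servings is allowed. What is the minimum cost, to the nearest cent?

Cost per mg of calcium: kale $0.0068, tempeh $0.0091, kidney beans $0.0116, strawberries $0.0472.
With no serving limits, use only kale: 581 mg / 177 mg = 3.282 servings × $1.20 = $3.94.

$3.94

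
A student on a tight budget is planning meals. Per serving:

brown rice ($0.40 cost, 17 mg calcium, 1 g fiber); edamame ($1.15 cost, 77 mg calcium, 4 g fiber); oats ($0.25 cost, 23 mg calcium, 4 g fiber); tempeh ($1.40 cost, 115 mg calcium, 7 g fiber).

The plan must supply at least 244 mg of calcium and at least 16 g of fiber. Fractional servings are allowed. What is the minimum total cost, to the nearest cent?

$2.65

brown rice only: max(244/17, 16/1) = 16 servings → $6.40.
edamame only: max(244/77, 16/4) = 4 servings → $4.60.
oats only: max(244/23, 16/4) = 10.61 servings → $2.65.
tempeh only: max(244/115, 16/7) = 2.286 servings → $3.20.
brown rice + edamame with both targets exact would need a negative amount; discard.
brown rice + oats with both tight: 13.51 servings and 0.6222 servings → $5.56.
brown rice + tempeh with both targets exact would need a negative amount; discard.
edamame + oats with both tight: 2.815 servings and 1.185 servings → $3.53.
edamame + tempeh: intersection lies outside the first quadrant.
oats + tempeh with both tight: 0.4415 servings and 2.033 servings → $2.96.
Cheapest feasible corner: $2.65.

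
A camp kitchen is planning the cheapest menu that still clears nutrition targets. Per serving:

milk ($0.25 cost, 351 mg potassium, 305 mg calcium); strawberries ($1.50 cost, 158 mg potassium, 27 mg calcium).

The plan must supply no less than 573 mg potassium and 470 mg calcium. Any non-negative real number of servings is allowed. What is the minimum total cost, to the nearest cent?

$0.41

With two linear requirements the optimum uses one or two foods; enumerate the corners.
milk only: max(573/351, 470/305) = 1.632 servings → $0.41.
strawberries only: max(573/158, 470/27) = 17.41 servings → $26.11.
milk + strawberries with both tight: 1.519 servings and 0.253 servings → $0.76.
So the least-cost plan costs $0.41.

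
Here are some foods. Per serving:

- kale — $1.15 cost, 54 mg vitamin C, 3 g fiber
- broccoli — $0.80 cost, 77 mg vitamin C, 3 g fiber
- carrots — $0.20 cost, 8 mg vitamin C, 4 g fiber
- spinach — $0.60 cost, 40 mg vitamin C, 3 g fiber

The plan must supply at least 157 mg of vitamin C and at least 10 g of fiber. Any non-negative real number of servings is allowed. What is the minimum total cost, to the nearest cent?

$1.75

At the optimum either one food covers both requirements or two foods hit both targets exactly; no other combination can be cheaper.
kale only: max(157/54, 10/3) = 3.333 servings → $3.83.
broccoli only: max(157/77, 10/3) = 3.333 servings → $2.67.
carrots only: max(157/8, 10/4) = 19.62 servings → $3.92.
spinach only: max(157/40, 10/3) = 3.925 servings → $2.35.
kale + broccoli with both targets exact would need a negative amount; discard.
kale + carrots with both tight: 2.854 servings and 0.3594 servings → $3.35.
kale + spinach with both tight: 1.69 servings and 1.643 servings → $2.93.
broccoli + carrots with both tight: 1.93 servings and 1.053 servings → $1.75.
broccoli + spinach with both tight: 0.6396 servings and 2.694 servings → $2.13.
carrots + spinach with both targets exact would need a negative amount; discard.
So the least-cost plan costs $1.75.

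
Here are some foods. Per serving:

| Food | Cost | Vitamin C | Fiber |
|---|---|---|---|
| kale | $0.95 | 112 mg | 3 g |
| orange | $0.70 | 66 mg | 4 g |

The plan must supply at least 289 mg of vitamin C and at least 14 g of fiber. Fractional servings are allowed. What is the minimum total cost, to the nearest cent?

$2.84

A basic optimal solution has at most two foods positive. Try each food alone and each pair with both targets met exactly.
kale only: max(289/112, 14/3) = 4.667 servings → $4.43.
orange only: max(289/66, 14/4) = 4.379 servings → $3.07.
kale + orange with both tight: 0.928 servings and 2.804 servings → $2.84.
So the least-cost plan costs $2.84.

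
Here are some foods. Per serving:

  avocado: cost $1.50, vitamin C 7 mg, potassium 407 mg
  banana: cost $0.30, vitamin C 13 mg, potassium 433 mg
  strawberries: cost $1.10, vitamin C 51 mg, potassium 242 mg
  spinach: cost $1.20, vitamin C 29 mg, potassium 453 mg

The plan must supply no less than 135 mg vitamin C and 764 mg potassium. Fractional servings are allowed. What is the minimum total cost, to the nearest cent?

avocado only: max(135/7, 764/407) = 19.29 servings → $28.93.
banana only: max(135/13, 764/433) = 10.38 servings → $3.12.
strawberries only: max(135/51, 764/242) = 3.157 servings → $3.47.
spinach only: max(135/29, 764/453) = 4.655 servings → $5.59.
avocado + banana: the both-tight solution has a negative serving — not a feasible corner.
avocado + strawberries with both tight: 0.3302 servings and 2.602 servings → $3.36.
avocado + spinach with both targets exact would need a negative amount; discard.
banana + strawberries with both tight: 0.3324 servings and 2.562 servings → $2.92.
banana + spinach with both targets exact would need a negative amount; discard.
strawberries + spinach with both tight: 2.425 servings and 0.3913 servings → $3.14.
So the least-cost plan costs $2.92.

$2.92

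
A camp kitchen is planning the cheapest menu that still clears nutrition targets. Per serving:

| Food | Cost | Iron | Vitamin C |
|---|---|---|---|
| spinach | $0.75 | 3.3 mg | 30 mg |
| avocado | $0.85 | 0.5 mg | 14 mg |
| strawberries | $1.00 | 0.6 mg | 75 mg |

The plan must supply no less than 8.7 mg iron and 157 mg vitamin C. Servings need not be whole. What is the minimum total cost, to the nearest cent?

For a min-cost LP with two ≥-constraints, a basic feasible solution has at most two positive variables.
spinach only: max(8.7/3.3, 157/30) = 5.233 servings → $3.92.
avocado only: max(8.7/0.5, 157/14) = 17.4 servings → $14.79.
strawberries only: max(8.7/0.6, 157/75) = 14.5 servings → $14.50.
spinach + avocado with both tight: 1.388 servings and 8.24 servings → $8.05.
spinach + strawberries with both tight: 2.433 servings and 1.12 servings → $2.94.
avocado + strawberries: intersection lies outside the first quadrant.
Cheapest feasible corner: $2.94.

$2.94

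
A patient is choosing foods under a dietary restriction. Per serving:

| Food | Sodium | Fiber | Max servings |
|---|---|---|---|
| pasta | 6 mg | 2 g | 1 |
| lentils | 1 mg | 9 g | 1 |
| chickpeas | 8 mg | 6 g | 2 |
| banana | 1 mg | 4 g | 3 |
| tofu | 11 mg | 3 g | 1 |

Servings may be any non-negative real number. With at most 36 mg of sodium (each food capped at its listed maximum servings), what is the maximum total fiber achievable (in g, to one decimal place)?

Fiber per mg sodium: lentils 9, banana 4, chickpeas 0.75, pasta 0.3333, tofu 0.2727.
Take 1 serving of lentils: uses 1 mg sodium, +9.0 g fiber (running total 9.0 g).
Take 3 servings of banana: uses 3 mg sodium, +12.0 g fiber (running total 21.0 g).
Take 2 servings of chickpeas: uses 16 mg sodium, +12.0 g fiber (running total 33.0 g).
Take 1 serving of pasta: uses 6 mg sodium, +2.0 g fiber (running total 35.0 g).
Take 0.9091 servings of tofu: uses 10 mg sodium, +2.7 g fiber (running total 37.7 g).
Filling greedily by fiber-per-mg sodium is optimal for one linear limit, giving 37.7 g.

37.7 g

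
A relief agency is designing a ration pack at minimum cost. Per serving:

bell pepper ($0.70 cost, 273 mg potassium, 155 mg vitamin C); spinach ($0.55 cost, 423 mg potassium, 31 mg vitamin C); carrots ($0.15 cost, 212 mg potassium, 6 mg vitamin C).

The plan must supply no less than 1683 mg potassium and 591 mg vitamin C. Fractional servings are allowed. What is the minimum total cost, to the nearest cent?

bell pepper only: max(1683/273, 591/155) = 6.165 servings → $4.32.
spinach only: max(1683/423, 591/31) = 19.06 servings → $10.49.
carrots only: max(1683/212, 591/6) = 98.5 servings → $14.78.
bell pepper + spinach with both tight: 3.464 servings and 1.743 servings → $3.38.
bell pepper + carrots with both tight: 3.69 servings and 3.188 servings → $3.06.
spinach + carrots with both targets exact would need a negative amount; discard.
The minimum over all feasible corners is $3.06.

$3.06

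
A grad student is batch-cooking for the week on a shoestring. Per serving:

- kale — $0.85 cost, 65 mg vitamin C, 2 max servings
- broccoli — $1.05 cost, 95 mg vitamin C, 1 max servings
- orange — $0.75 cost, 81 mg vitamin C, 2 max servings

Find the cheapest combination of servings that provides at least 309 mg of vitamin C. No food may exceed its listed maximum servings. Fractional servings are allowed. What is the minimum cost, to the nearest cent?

$3.23

Cost per mg of vitamin C: orange $0.0093, broccoli $0.0111, kale $0.0131.
Take 2 servings of orange: +162.0 mg vitamin C for $1.50 (total $1.50, still need 147.0 mg).
Take 1 serving of broccoli: +95.0 mg vitamin C for $1.05 (total $2.55, still need 52.0 mg).
Take 0.8 servings of kale: +52.0 mg vitamin C for $0.68 (total $3.23, still need 0.0 mg).
Greedy by cheapest-per-mg is optimal for a single linear constraint, so the minimum cost is $3.23.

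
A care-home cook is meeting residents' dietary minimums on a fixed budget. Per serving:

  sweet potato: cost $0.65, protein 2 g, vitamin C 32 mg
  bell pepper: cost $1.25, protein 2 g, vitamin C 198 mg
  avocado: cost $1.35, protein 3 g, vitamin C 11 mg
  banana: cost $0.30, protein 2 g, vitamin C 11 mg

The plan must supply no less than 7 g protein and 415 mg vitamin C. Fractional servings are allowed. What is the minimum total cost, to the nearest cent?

$2.96

Check every corner: each single food scaled to meet both minima, and each pair solved so both constraints bind.
sweet potato only: max(7/2, 415/32) = 12.97 servings → $8.43.
bell pepper only: max(7/2, 415/198) = 3.5 servings → $4.38.
avocado only: max(7/3, 415/11) = 37.73 servings → $50.93.
banana only: max(7/2, 415/11) = 37.73 servings → $11.32.
sweet potato + bell pepper with both tight: 1.675 servings and 1.825 servings → $3.37.
sweet potato + avocado: intersection lies outside the first quadrant.
sweet potato + banana with both targets exact would need a negative amount; discard.
bell pepper + avocado with both tight: 2.042 servings and 0.972 servings → $3.86.
bell pepper + banana with both tight: 2.013 servings and 1.487 servings → $2.96.
avocado + banana: the both-tight solution has a negative serving — not a feasible corner.
The minimum over all feasible corners is $2.96.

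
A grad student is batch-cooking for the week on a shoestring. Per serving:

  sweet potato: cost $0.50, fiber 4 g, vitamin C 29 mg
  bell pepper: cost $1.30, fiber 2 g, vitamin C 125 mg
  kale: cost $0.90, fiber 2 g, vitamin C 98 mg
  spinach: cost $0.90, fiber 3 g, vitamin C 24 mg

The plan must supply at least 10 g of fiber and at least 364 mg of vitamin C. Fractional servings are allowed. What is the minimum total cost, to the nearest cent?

$3.52

This is a tiny linear program; its minimum lies at a vertex of the feasible set. List the vertices and price them.
sweet potato only: max(10/4, 364/29) = 12.55 servings → $6.28.
bell pepper only: max(10/2, 364/125) = 5 servings → $6.50.
kale only: max(10/2, 364/98) = 5 servings → $4.50.
spinach only: max(10/3, 364/24) = 15.17 servings → $13.65.
sweet potato + bell pepper with both tight: 1.181 servings and 2.638 servings → $4.02.
sweet potato + kale with both tight: 0.7545 servings and 3.491 servings → $3.52.
sweet potato + spinach: the both-tight solution has a negative serving — not a feasible corner.
bell pepper + kale with both targets exact would need a negative amount; discard.
bell pepper + spinach with both tight: 2.606 servings and 1.596 servings → $4.82.
kale + spinach with both tight: 3.463 servings and 1.024 servings → $4.04.
So the least-cost plan costs $3.52.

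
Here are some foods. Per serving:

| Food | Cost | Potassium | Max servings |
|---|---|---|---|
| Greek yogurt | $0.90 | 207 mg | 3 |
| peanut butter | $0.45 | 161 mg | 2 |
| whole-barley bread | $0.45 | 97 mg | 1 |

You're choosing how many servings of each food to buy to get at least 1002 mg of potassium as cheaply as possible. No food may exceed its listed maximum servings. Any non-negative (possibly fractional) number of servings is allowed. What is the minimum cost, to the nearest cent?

$3.87

Cost per mg of potassium: peanut butter $0.0028, Greek yogurt $0.0043, whole-barley bread $0.0046.
Take 2 servings of peanut butter: +322.0 mg potassium for $0.90 (total $0.90, still need 680.0 mg).
Take 3 servings of Greek yogurt: +621.0 mg potassium for $2.70 (total $3.60, still need 59.0 mg).
Take 0.6082 servings of whole-barley bread: +59.0 mg potassium for $0.27 (total $3.87, still need 0.0 mg).
Greedy by cheapest-per-mg is optimal for a single linear constraint, so the minimum cost is $3.87.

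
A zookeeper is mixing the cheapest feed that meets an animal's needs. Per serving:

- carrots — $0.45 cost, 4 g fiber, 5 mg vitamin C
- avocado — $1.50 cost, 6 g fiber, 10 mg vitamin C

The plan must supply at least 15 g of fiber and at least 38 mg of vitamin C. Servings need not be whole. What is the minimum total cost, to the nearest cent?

Compare the cost at each extreme point of the feasible region.
carrots only: max(15/4, 38/5) = 7.6 servings → $3.42.
avocado only: max(15/6, 38/10) = 3.8 servings → $5.70.
carrots + avocado: the both-tight solution has a negative serving — not a feasible corner.
Cheapest feasible corner: $3.42.

$3.42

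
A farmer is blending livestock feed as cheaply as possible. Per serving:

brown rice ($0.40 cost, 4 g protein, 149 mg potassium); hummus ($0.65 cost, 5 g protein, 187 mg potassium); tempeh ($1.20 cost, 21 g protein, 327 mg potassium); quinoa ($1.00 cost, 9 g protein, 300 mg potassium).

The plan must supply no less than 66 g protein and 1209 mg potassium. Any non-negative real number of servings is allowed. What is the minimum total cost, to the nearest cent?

$4.13

This is a tiny linear program; its minimum lies at a vertex of the feasible set. List the vertices and price them.
brown rice only: max(66/4, 1209/149) = 16.5 servings → $6.60.
hummus only: max(66/5, 1209/187) = 13.2 servings → $8.58.
tempeh only: max(66/21, 1209/327) = 3.697 servings → $4.44.
quinoa only: max(66/9, 1209/300) = 7.333 servings → $7.33.
brown rice + hummus: intersection lies outside the first quadrant.
brown rice + tempeh with both tight: 2.091 servings and 2.745 servings → $4.13.
brown rice + quinoa: intersection lies outside the first quadrant.
hummus + tempeh with both tight: 1.661 servings and 2.747 servings → $4.38.
hummus + quinoa with both targets exact would need a negative amount; discard.
tempeh + quinoa with both tight: 2.657 servings and 1.134 servings → $4.32.
The minimum over all feasible corners is $4.13.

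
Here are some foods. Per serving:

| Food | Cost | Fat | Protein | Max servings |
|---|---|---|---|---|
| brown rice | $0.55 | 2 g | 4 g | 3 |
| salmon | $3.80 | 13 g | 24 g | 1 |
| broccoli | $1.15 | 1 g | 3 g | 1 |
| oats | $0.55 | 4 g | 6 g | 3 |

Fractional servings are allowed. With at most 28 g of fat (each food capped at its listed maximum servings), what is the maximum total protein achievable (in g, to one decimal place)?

Protein per g fat: broccoli 3, brown rice 2, salmon 1.846, oats 1.5.
Take 1 serving of broccoli: uses 1 g fat, +3.0 g protein (running total 3.0 g).
Take 3 servings of brown rice: uses 6 g fat, +12.0 g protein (running total 15.0 g).
Take 1 serving of salmon: uses 13 g fat, +24.0 g protein (running total 39.0 g).
Take 2 servings of oats: uses 8 g fat, +12.0 g protein (running total 51.0 g).
Greedy by best ratio exhausts the fat allowance optimally: 51.0 g.

51.0 g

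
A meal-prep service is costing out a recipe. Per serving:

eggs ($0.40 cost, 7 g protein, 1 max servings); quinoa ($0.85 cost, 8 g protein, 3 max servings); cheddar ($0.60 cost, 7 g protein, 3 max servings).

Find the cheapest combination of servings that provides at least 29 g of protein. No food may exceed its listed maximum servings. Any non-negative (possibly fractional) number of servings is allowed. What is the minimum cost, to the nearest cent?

$2.31

Cost per g of protein: eggs $0.0571, cheddar $0.0857, quinoa $0.1062.
Take 1 serving of eggs: +7.0 g protein for $0.40 (total $0.40, still need 22.0 g).
Take 3 servings of cheddar: +21.0 g protein for $1.80 (total $2.20, still need 1.0 g).
Take 0.125 servings of quinoa: +1.0 g protein for $0.11 (total $2.31, still need 0.0 g).
Filling from the cheapest source first is optimal under one linear minimum: $2.31.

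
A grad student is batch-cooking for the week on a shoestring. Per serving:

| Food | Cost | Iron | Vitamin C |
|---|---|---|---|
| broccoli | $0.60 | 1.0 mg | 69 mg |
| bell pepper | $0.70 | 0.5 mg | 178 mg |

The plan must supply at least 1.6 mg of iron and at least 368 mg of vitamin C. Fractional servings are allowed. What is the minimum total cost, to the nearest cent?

Minimising a linear cost over {iron ≥ 1.6, vitamin C ≥ 368, servings ≥ 0} — the optimum is at a vertex, using one or two foods.
broccoli only: max(1.6/1.0, 368/69) = 5.333 servings → $3.20.
bell pepper only: max(1.6/0.5, 368/178) = 3.2 servings → $2.24.
broccoli + bell pepper with both tight: 0.7024 servings and 1.795 servings → $1.68.
The minimum over all feasible corners is $1.68.

$1.68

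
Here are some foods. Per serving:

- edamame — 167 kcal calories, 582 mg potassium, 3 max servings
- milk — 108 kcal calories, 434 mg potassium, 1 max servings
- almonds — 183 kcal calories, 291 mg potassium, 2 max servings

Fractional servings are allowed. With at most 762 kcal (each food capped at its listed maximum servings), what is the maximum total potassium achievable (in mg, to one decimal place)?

Potassium per kcal: milk 4.019, edamame 3.485, almonds 1.59.
Take 1 serving of milk: uses 108 kcal, +434.0 mg potassium (running total 434.0 mg).
Take 3 servings of edamame: uses 501 kcal, +1746.0 mg potassium (running total 2180.0 mg).
Take 0.8361 servings of almonds: uses 153 kcal, +243.3 mg potassium (running total 2423.3 mg).
Filling greedily by potassium-per-kcal is optimal for one linear limit, giving 2423.3 mg.

2423.3 mg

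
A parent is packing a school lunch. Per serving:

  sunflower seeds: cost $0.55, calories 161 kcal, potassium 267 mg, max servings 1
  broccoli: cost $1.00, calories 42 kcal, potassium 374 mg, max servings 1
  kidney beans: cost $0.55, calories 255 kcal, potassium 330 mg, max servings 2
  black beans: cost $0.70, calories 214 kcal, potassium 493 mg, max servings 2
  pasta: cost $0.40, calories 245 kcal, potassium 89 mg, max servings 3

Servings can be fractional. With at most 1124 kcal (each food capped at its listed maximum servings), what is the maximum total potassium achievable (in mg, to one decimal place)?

Potassium per kcal: broccoli 8.905, black beans 2.304, sunflower seeds 1.658, kidney beans 1.294, pasta 0.3633.
Take 1 serving of broccoli: uses 42 kcal, +374.0 mg potassium (running total 374.0 mg).
Take 2 servings of black beans: uses 428 kcal, +986.0 mg potassium (running total 1360.0 mg).
Take 1 serving of sunflower seeds: uses 161 kcal, +267.0 mg potassium (running total 1627.0 mg).
Take 1.933 servings of kidney beans: uses 493 kcal, +638.0 mg potassium (running total 2265.0 mg).
Greedy by best ratio exhausts the calories allowance optimally: 2265.0 mg.

2265.0 mg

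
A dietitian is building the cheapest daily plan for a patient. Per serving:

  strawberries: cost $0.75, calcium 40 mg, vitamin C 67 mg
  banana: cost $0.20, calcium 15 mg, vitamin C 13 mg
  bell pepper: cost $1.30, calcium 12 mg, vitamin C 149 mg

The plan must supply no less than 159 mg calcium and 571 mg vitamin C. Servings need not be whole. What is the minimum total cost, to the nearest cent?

$5.52

Two binding constraints pin down two serving amounts, so the optimal mix uses at most two foods. The candidates are each food alone (scaled to the tighter of calcium/vitamin C) and each pair with both constraints tight.
strawberries only: max(159/40, 571/67) = 8.522 servings → $6.39.
banana only: max(159/15, 571/13) = 43.92 servings → $8.78.
bell pepper only: max(159/12, 571/149) = 13.25 servings → $17.23.
strawberries + banana: the both-tight solution has a negative serving — not a feasible corner.
strawberries + bell pepper with both tight: 3.266 servings and 2.364 servings → $5.52.
banana + bell pepper with both tight: 8.1 servings and 3.126 servings → $5.68.
Cheapest feasible corner: $5.52.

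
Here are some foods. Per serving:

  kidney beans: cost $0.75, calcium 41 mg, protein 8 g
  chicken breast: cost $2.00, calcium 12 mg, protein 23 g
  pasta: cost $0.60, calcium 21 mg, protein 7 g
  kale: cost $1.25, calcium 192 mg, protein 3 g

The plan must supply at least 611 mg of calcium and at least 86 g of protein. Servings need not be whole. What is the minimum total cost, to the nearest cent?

$9.00

kidney beans only: max(611/41, 86/8) = 14.9 servings → $11.18.
chicken breast only: max(611/12, 86/23) = 50.92 servings → $101.83.
pasta only: max(611/21, 86/7) = 29.1 servings → $17.46.
kale only: max(611/192, 86/3) = 28.67 servings → $35.83.
kidney beans + chicken breast with both targets exact would need a negative amount; discard.
kidney beans + pasta: the both-tight solution has a negative serving — not a feasible corner.
kidney beans + kale with both tight: 10.39 servings and 0.9639 servings → $9.00.
chicken breast + pasta: intersection lies outside the first quadrant.
chicken breast + kale with both tight: 3.351 servings and 2.973 servings → $10.42.
pasta + kale with both tight: 11.46 servings and 1.929 servings → $9.29.
Cheapest feasible corner: $9.00.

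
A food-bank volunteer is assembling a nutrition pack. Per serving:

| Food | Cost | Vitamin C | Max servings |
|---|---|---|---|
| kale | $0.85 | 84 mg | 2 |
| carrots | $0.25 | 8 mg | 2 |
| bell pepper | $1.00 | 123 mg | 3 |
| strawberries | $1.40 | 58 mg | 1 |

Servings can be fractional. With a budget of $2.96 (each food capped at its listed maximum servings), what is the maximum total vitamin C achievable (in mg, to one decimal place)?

364.1 mg

Vitamin C per dollar: bell pepper 123, kale 98.82, strawberries 41.43, carrots 32.
Take 2.96 servings of bell pepper: spends $2.96, +364.1 mg vitamin C (running total 364.1 mg).
Greedy by best ratio exhausts the cost allowance optimally: 364.1 mg.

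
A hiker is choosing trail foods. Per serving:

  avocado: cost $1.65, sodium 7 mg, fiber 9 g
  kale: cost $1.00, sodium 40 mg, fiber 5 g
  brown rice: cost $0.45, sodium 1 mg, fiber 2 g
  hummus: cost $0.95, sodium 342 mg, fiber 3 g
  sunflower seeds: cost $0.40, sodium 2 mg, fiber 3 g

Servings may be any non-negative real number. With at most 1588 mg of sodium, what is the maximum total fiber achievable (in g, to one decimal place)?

3176.0 g

Fiber per mg sodium: brown rice 2, sunflower seeds 1.5, avocado 1.286, kale 0.125, hummus 0.008772.
With no serving limits, spend the whole sodium allowance on brown rice: 1588 mg / 1 mg × 2 g = 3176.0 g.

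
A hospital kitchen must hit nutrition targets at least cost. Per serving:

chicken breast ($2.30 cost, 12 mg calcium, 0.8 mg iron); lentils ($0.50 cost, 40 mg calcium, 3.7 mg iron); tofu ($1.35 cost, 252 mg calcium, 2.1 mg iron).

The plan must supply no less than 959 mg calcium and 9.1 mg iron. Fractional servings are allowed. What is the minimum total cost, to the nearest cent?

$5.23

For a min-cost LP with two ≥-constraints, a basic feasible solution has at most two positive variables.
chicken breast only: max(959/12, 9.1/0.8) = 79.92 servings → $183.81.
lentils only: max(959/40, 9.1/3.7) = 23.98 servings → $11.99.
tofu only: max(959/252, 9.1/2.1) = 4.333 servings → $5.85.
chicken breast + lentils: the both-tight solution has a negative serving — not a feasible corner.
chicken breast + tofu with both tight: 1.583 servings and 3.73 servings → $8.68.
lentils + tofu with both tight: 0.3292 servings and 3.753 servings → $5.23.
The minimum over all feasible corners is $5.23.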